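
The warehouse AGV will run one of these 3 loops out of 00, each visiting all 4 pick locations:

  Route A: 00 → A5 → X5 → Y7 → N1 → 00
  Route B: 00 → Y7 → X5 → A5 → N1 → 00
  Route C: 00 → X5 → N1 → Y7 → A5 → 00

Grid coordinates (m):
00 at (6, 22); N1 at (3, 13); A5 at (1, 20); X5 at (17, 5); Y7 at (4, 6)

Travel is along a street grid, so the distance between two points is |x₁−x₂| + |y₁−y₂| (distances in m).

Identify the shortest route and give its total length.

Route A: 7 + 31 + 14 + 8 + 12 = 72
Route B: 18 + 14 + 31 + 9 + 12 = 84
Route C: 28 + 22 + 8 + 17 + 7 = 82

Shortest is Route A, total 72 m.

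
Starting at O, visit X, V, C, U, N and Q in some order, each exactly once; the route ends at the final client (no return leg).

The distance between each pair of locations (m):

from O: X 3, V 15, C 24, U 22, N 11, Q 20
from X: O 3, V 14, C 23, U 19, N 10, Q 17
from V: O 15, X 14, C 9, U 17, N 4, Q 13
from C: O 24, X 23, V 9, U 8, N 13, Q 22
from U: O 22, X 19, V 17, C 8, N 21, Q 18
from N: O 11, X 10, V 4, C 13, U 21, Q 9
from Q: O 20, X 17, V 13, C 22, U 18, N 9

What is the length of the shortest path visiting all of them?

There are 6! = 720 possible orderings.
O→X→V→C→U→N→Q: 3+14+9+8+21+9 = 64
O→X→V→C→U→Q→N: 3+14+9+8+18+9 = 61
O→X→V→C→N→U→Q: 3+14+9+13+21+18 = 78
O→X→V→C→N→Q→U: 3+14+9+13+9+18 = 66
O→X→V→C→Q→U→N: 3+14+9+22+18+21 = 87
O→X→V→C→Q→N→U: 3+14+9+22+9+21 = 78
O→X→V→U→C→N→Q: 3+14+17+8+13+9 = 64
O→X→V→U→C→Q→N: 3+14+17+8+22+9 = 73
… (712 more)
O→X→Q→N→V→C→U: 3+17+9+4+9+8 = 50  ← best
The minimum is 50.
One shortest path: O → X → Q → N → V → C → U.

50 m — the minimum one-way total.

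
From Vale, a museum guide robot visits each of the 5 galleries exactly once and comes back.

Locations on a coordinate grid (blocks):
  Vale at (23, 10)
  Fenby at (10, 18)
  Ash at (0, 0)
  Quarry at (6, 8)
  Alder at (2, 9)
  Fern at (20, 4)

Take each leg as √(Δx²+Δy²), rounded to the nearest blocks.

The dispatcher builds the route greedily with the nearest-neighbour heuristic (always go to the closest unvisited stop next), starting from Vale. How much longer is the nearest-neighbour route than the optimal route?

Vale: Fern=7, Fenby=15, Quarry=17, Alder=21, Ash=25 ⇒ Fern
Fern: Quarry=15, Fenby=17, Alder=19, Ash=20 ⇒ Quarry
Quarry: Alder=4, Ash=10, Fenby=11 ⇒ Alder
Alder: Ash=9, Fenby=12 ⇒ Ash
Ash: Fenby=21 ⇒ Fenby
NN route Vale → Fern → Quarry → Alder → Ash → Fenby → Vale costs 71.
Optimal: Vale → Fenby → Quarry → Alder → Ash → Fern → Vale costs 66 (by enumerating all 60 distinct tours).
Excess = 71 − 66 = 5.

5 blocks longer than the optimal tour.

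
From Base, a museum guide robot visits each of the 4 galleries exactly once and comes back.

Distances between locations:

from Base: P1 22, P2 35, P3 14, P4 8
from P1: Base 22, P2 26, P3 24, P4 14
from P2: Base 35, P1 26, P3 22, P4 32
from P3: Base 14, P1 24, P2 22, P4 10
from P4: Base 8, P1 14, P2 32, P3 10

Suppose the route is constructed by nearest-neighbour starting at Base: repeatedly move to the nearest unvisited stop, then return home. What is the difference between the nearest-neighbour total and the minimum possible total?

Base: P4=8, P3=14, P1=22, P2=35 ⇒ P4
P4: P3=10, P1=14, P2=32 ⇒ P3
P3: P2=22, P1=24 ⇒ P2
P2: P1=26 ⇒ P1
NN route Base → P4 → P3 → P2 → P1 → Base costs 88.
Optimal: Base → P3 → P2 → P1 → P4 → Base costs 84 (by enumerating all 12 distinct tours).
Excess = 88 − 84 = 4.

Excess over optimum: 4.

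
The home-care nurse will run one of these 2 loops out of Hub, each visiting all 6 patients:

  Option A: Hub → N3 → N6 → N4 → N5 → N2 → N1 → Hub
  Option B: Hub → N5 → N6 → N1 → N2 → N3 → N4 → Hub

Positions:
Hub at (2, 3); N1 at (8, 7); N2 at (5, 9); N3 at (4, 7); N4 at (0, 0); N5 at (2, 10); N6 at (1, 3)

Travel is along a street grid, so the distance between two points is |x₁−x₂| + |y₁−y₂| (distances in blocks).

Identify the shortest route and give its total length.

Option A: 6 + 7 + 4 + 12 + 4 + 5 + 10 = 48
Option B: 7 + 8 + 11 + 5 + 3 + 11 + 5 = 50

48 blocks — Option A is the shortest.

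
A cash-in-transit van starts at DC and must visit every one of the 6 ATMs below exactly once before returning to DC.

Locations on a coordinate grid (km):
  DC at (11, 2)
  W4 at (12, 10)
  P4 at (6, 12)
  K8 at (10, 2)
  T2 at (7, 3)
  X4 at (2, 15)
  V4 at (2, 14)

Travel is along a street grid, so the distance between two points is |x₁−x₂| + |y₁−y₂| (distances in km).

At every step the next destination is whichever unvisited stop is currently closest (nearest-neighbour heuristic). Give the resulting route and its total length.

At DC the remaining stops are K8 1, T2 5, W4 9, P4 15, V4 21, X4 22; go to K8.
At K8 the remaining stops are T2 4, W4 10, P4 14, V4 20, X4 21; go to T2.
At T2 the remaining stops are P4 10, W4 12, V4 16, X4 17; go to P4.
At P4 the remaining stops are V4 6, X4 7, W4 8; go to V4.
At V4 the remaining stops are X4 1, W4 14; go to X4.
At X4 the remaining stops are W4 15; go to W4.
Return W4→DC: 9.
Total = 1 + 4 + 10 + 6 + 1 + 15 + 9 = 46.

46 km along DC → K8 → T2 → P4 → V4 → X4 → W4 → DC.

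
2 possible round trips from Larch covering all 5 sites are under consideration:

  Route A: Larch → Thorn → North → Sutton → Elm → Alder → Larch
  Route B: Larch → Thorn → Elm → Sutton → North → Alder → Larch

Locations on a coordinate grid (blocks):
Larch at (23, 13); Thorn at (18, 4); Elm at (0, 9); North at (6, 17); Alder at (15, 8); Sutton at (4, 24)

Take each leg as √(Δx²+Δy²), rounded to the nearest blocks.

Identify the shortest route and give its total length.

Shortest is Route B, total 74 blocks.

Route A: 10 + 18 + 7 + 16 + 15 + 9 = 75
Route B: 10 + 19 + 16 + 7 + 13 + 9 = 74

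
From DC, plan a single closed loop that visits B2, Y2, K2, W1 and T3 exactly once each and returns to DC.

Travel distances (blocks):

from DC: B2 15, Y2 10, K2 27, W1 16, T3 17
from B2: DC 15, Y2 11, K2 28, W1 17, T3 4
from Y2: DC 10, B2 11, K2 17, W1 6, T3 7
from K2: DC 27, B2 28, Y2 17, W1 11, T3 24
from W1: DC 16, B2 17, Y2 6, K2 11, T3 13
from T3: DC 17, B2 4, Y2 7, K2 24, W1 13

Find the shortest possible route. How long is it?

DC → B2 → Y2 → K2 → W1 → T3 → DC: 15+11+17+11+13+17 = 84
DC → B2 → Y2 → K2 → T3 → W1 → DC: 15+11+17+24+13+16 = 96
DC → B2 → Y2 → W1 → K2 → T3 → DC: 15+11+6+11+24+17 = 84
DC → B2 → Y2 → W1 → T3 → K2 → DC: 15+11+6+13+24+27 = 96
DC → B2 → Y2 → T3 → K2 → W1 → DC: 15+11+7+24+11+16 = 84
DC → B2 → Y2 → T3 → W1 → K2 → DC: 15+11+7+13+11+27 = 84
DC → B2 → K2 → Y2 → W1 → T3 → DC: 15+28+17+6+13+17 = 96
DC → B2 → K2 → Y2 → T3 → W1 → DC: 15+28+17+7+13+16 = 96
DC → B2 → K2 → W1 → Y2 → T3 → DC: 15+28+11+6+7+17 = 84
DC → B2 → K2 → W1 → T3 → Y2 → DC: 15+28+11+13+7+10 = 84
DC → B2 → K2 → T3 → Y2 → W1 → DC: 15+28+24+7+6+16 = 96
DC → B2 → K2 → T3 → W1 → Y2 → DC: 15+28+24+13+6+10 = 96
DC → B2 → W1 → Y2 → K2 → T3 → DC: 15+17+6+17+24+17 = 96
DC → B2 → W1 → Y2 → T3 → K2 → DC: 15+17+6+7+24+27 = 96
… (46 more)
DC → B2 → T3 → Y2 → K2 → W1 → DC: 15+4+7+17+11+16 = 70  ← best
The minimum is 70.
One optimal route: DC → B2 → T3 → Y2 → K2 → W1 → DC (or its reverse).

Minimum total distance: 70 blocks.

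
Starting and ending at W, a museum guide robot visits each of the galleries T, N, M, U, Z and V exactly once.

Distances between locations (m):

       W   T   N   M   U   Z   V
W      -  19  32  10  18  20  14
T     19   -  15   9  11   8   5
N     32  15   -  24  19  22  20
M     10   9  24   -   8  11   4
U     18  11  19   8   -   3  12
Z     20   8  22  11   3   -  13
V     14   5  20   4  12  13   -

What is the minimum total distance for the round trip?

Shortest round trip = 76 m.

W-T-N-M-U-Z-V-W: 19+15+24+8+3+13+14 = 96
W-T-N-M-U-V-Z-W: 19+15+24+8+12+13+20 = 111
W-T-N-M-Z-U-V-W: 19+15+24+11+3+12+14 = 98
W-T-N-M-Z-V-U-W: 19+15+24+11+13+12+18 = 112
W-T-N-M-V-U-Z-W: 19+15+24+4+12+3+20 = 97
W-T-N-M-V-Z-U-W: 19+15+24+4+13+3+18 = 96
W-T-N-U-M-Z-V-W: 19+15+19+8+11+13+14 = 99
W-T-N-U-M-V-Z-W: 19+15+19+8+4+13+20 = 98
… (352 more)
W-M-V-T-N-U-Z-W: 10+4+5+15+19+3+20 = 76  ← best
The minimum is 76.
One optimal route: W → M → V → T → N → U → Z → W (or its reverse).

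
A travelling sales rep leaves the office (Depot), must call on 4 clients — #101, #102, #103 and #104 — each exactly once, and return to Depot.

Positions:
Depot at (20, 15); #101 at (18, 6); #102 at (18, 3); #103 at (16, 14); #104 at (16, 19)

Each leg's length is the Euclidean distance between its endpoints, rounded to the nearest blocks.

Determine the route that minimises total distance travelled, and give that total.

Minimum total distance: 34 blocks.

With 4 stops there are 4!/2 = 12 distinct round trips (a route and its reverse cost the same).
Depot - #101 - #102 - #103 - #104 - Depot: 9+3+11+5+6 = 34
Depot - #101 - #102 - #104 - #103 - Depot: 9+3+16+5+4 = 37
Depot - #101 - #103 - #102 - #104 - Depot: 9+8+11+16+6 = 50
Depot - #101 - #103 - #104 - #102 - Depot: 9+8+5+16+12 = 50
Depot - #101 - #104 - #102 - #103 - Depot: 9+13+16+11+4 = 53
Depot - #101 - #104 - #103 - #102 - Depot: 9+13+5+11+12 = 50
Depot - #102 - #101 - #103 - #104 - Depot: 12+3+8+5+6 = 34
Depot - #102 - #101 - #104 - #103 - Depot: 12+3+13+5+4 = 37
Depot - #102 - #103 - #101 - #104 - Depot: 12+11+8+13+6 = 50
Depot - #102 - #104 - #101 - #103 - Depot: 12+16+13+8+4 = 53
Depot - #103 - #101 - #102 - #104 - Depot: 4+8+3+16+6 = 37
Depot - #103 - #102 - #101 - #104 - Depot: 4+11+3+13+6 = 37
The minimum is 34.
One optimal route: Depot → #101 → #102 → #103 → #104 → Depot (or its reverse).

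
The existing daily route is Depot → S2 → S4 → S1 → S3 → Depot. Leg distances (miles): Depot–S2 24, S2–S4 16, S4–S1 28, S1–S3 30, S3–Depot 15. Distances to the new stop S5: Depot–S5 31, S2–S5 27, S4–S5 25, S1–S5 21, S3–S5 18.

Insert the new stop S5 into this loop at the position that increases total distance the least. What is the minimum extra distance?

+9 miles — insert S5 between S1 and S3.

Insertion cost between consecutive stops i–j is d(i,S5) + d(S5,j) − d(i,j):
  between Depot and S2: 31 + 27 − 24 = 34
  between S2 and S4: 27 + 25 − 16 = 36
  between S4 and S1: 25 + 21 − 28 = 18
  between S1 and S3: 21 + 18 − 30 = 9
  between S3 and Depot: 18 + 31 − 15 = 34
Cheapest insertion is between S1 and S3, adding 9.
New total = 113 + 9 = 122.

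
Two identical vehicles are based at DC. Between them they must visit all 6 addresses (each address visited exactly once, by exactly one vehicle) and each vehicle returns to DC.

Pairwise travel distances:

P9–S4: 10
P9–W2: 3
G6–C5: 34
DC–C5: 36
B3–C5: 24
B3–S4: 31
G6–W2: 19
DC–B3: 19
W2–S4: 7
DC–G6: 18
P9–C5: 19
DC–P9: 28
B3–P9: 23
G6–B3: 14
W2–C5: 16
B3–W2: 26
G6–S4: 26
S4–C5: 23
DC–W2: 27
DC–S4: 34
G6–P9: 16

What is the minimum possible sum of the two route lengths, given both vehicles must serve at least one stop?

Minimum combined distance: 140.

Check every non-empty split of the stops between the two vehicles; for each half take its own optimal tour:
  {G6} + {B3, P9, W2, S4, C5}: 36 + 104 = 140
  {B3} + {G6, P9, W2, S4, C5}: 38 + 103 = 141
  {G6, B3} + {P9, W2, S4, C5}: 51 + 97 = 148
  {P9} + {G6, B3, W2, S4, C5}: 56 + 110 = 166
  {G6, P9} + {B3, W2, S4, C5}: 62 + 100 = 162
  {B3, P9} + {G6, W2, S4, C5}: 70 + 103 = 173
  … (31 splits in total)
Best: vehicle 1 DC → G6 → DC = 36; vehicle 2 DC → B3 → C5 → W2 → S4 → P9 → DC = 104; combined 140.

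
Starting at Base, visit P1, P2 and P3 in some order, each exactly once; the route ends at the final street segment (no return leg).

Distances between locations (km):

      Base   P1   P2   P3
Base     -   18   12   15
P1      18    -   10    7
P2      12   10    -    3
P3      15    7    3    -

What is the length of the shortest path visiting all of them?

There are 3! = 6 possible orderings.
Base → P1 → P2 → P3: 18+10+3 = 31
Base → P1 → P3 → P2: 18+7+3 = 28
Base → P2 → P1 → P3: 12+10+7 = 29
Base → P2 → P3 → P1: 12+3+7 = 22
Base → P3 → P1 → P2: 15+7+10 = 32
Base → P3 → P2 → P1: 15+3+10 = 28
The minimum is 22.
One shortest path: Base → P2 → P3 → P1.

22 km — the minimum one-way total.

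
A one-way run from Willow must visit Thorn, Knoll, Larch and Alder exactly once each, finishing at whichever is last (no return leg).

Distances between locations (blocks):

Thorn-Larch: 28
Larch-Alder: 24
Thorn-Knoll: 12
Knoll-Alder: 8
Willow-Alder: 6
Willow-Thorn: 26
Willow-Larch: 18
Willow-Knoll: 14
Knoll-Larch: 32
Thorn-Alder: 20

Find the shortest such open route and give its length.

54 blocks — the minimum one-way total.

There are 4! = 24 possible orderings.
Willow→Thorn→Knoll→Larch→Alder: 26+12+32+24 = 94
Willow→Thorn→Knoll→Alder→Larch: 26+12+8+24 = 70
Willow→Thorn→Larch→Knoll→Alder: 26+28+32+8 = 94
Willow→Thorn→Larch→Alder→Knoll: 26+28+24+8 = 86
Willow→Thorn→Alder→Knoll→Larch: 26+20+8+32 = 86
Willow→Thorn→Alder→Larch→Knoll: 26+20+24+32 = 102
Willow→Knoll→Thorn→Larch→Alder: 14+12+28+24 = 78
Willow→Knoll→Thorn→Alder→Larch: 14+12+20+24 = 70
Willow→Knoll→Larch→Thorn→Alder: 14+32+28+20 = 94
Willow→Knoll→Larch→Alder→Thorn: 14+32+24+20 = 90
Willow→Knoll→Alder→Thorn→Larch: 14+8+20+28 = 70
Willow→Knoll→Alder→Larch→Thorn: 14+8+24+28 = 74
Willow→Larch→Thorn→Knoll→Alder: 18+28+12+8 = 66
Willow→Larch→Thorn→Alder→Knoll: 18+28+20+8 = 74
… (10 more)
Willow→Alder→Knoll→Thorn→Larch: 6+8+12+28 = 54  ← best
The minimum is 54.
One shortest path: Willow → Alder → Knoll → Thorn → Larch.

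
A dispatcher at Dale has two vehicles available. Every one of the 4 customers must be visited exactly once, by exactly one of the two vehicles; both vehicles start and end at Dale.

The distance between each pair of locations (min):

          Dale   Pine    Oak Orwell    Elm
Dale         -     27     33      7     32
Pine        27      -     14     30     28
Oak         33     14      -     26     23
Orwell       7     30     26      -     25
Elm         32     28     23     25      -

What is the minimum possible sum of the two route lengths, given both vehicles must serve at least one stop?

Minimum combined distance: 110 min.

Check every non-empty split of the stops between the two vehicles; for each half take its own optimal tour:
  {Pine} + {Oak, Orwell, Elm}: 54 + 88 = 142
  {Oak} + {Pine, Orwell, Elm}: 66 + 87 = 153
  {Pine, Oak} + {Orwell, Elm}: 74 + 64 = 138
  {Orwell} + {Pine, Oak, Elm}: 14 + 96 = 110
  {Pine, Orwell} + {Oak, Elm}: 64 + 88 = 152
  {Oak, Orwell} + {Pine, Elm}: 66 + 87 = 153
  … (7 splits in total)
Best: vehicle 1 Dale → Orwell → Dale = 14; vehicle 2 Dale → Pine → Oak → Elm → Dale = 96; combined 110.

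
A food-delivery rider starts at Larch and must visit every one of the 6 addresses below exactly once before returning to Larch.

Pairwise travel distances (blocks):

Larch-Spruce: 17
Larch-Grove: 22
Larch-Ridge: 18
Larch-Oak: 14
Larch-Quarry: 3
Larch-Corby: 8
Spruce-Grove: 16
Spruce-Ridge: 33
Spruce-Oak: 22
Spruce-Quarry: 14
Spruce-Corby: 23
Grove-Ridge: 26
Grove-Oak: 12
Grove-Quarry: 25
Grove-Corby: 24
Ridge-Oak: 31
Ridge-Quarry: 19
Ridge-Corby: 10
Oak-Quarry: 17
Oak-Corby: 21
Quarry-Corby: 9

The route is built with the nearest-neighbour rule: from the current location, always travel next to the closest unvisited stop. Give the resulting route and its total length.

At Larch the remaining stops are Quarry 3, Corby 8, Oak 14, Spruce 17, Ridge 18, Grove 22; go to Quarry.
At Quarry the remaining stops are Corby 9, Spruce 14, Oak 17, Ridge 19, Grove 25; go to Corby.
At Corby the remaining stops are Ridge 10, Oak 21, Spruce 23, Grove 24; go to Ridge.
At Ridge the remaining stops are Grove 26, Oak 31, Spruce 33; go to Grove.
At Grove the remaining stops are Oak 12, Spruce 16; go to Oak.
At Oak the remaining stops are Spruce 22; go to Spruce.
Return Spruce→Larch: 17.
Total = 3 + 9 + 10 + 26 + 12 + 22 + 17 = 99.

Nearest-neighbour total = 99 blocks; route Larch → Quarry → Corby → Ridge → Grove → Oak → Spruce → Larch.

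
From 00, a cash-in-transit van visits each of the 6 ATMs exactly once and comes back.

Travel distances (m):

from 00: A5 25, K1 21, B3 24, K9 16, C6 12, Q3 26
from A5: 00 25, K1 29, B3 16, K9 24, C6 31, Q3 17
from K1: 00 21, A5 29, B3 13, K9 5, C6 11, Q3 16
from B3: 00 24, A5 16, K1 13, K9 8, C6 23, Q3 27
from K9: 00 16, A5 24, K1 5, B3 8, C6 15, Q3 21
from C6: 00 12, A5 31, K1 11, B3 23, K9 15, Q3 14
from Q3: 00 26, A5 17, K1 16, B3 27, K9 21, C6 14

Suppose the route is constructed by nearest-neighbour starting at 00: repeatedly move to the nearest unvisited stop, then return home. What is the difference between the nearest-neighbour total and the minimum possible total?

2 m longer than the optimal tour.

From 00: C6=12, K9=16, K1=21, B3=24, A5=25, Q3=26 → choose C6 (12).
From C6: K1=11, Q3=14, K9=15, B3=23, A5=31 → choose K1 (11).
From K1: K9=5, B3=13, Q3=16, A5=29 → choose K9 (5).
From K9: B3=8, Q3=21, A5=24 → choose B3 (8).
From B3: A5=16, Q3=27 → choose A5 (16).
From A5: Q3=17 → choose Q3 (17).
NN route 00 → C6 → K1 → K9 → B3 → A5 → Q3 → 00 costs 95.
Optimal: 00 → K1 → K9 → B3 → A5 → Q3 → C6 → 00 costs 93 (by enumerating all 360 distinct tours).
Excess = 95 − 93 = 2.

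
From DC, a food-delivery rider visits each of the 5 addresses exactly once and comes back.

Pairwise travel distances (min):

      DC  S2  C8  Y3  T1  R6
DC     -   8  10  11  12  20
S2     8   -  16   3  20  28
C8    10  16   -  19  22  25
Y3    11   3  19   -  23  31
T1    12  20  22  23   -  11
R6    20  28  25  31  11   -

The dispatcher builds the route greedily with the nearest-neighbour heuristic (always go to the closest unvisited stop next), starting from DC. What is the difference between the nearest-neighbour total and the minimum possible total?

Excess over optimum: 5 min.

DC: S2=8, C8=10, Y3=11, T1=12, R6=20 ⇒ S2
S2: Y3=3, C8=16, T1=20, R6=28 ⇒ Y3
Y3: C8=19, T1=23, R6=31 ⇒ C8
C8: T1=22, R6=25 ⇒ T1
T1: R6=11 ⇒ R6
NN route DC → S2 → Y3 → C8 → T1 → R6 → DC costs 83.
Optimal: DC → S2 → Y3 → C8 → R6 → T1 → DC costs 78 (by enumerating all 60 distinct tours).
Excess = 83 − 78 = 5.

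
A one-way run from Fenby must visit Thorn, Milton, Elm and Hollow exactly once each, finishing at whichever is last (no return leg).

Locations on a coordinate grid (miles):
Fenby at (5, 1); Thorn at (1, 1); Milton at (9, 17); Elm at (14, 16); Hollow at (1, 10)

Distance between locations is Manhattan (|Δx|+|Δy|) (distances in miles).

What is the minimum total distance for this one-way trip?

There are 4! = 24 possible orderings.
Fenby - Thorn - Milton - Elm - Hollow: 4+24+6+19 = 53
Fenby - Thorn - Milton - Hollow - Elm: 4+24+15+19 = 62
Fenby - Thorn - Elm - Milton - Hollow: 4+28+6+15 = 53
Fenby - Thorn - Elm - Hollow - Milton: 4+28+19+15 = 66
Fenby - Thorn - Hollow - Milton - Elm: 4+9+15+6 = 34
Fenby - Thorn - Hollow - Elm - Milton: 4+9+19+6 = 38
Fenby - Milton - Thorn - Elm - Hollow: 20+24+28+19 = 91
Fenby - Milton - Thorn - Hollow - Elm: 20+24+9+19 = 72
Fenby - Milton - Elm - Thorn - Hollow: 20+6+28+9 = 63
Fenby - Milton - Elm - Hollow - Thorn: 20+6+19+9 = 54
Fenby - Milton - Hollow - Thorn - Elm: 20+15+9+28 = 72
Fenby - Milton - Hollow - Elm - Thorn: 20+15+19+28 = 82
Fenby - Elm - Thorn - Milton - Hollow: 24+28+24+15 = 91
Fenby - Elm - Thorn - Hollow - Milton: 24+28+9+15 = 76
… (10 more)
The minimum is 34.
One shortest path: Fenby → Thorn → Hollow → Milton → Elm.

Shortest open route: 34 miles.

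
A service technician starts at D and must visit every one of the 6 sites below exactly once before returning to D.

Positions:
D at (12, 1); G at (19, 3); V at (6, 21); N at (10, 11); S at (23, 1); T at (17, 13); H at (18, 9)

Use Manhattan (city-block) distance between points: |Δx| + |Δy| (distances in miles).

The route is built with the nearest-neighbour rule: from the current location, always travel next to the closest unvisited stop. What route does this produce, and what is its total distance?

From D: distances to unvisited — G=9, S=11, N=12, H=14, T=17, V=26. Nearest is G (9).
From G: distances to unvisited — S=6, H=7, T=12, N=17, V=31. Nearest is S (6).
From S: distances to unvisited — H=13, T=18, N=23, V=37. Nearest is H (13).
From H: distances to unvisited — T=5, N=10, V=24. Nearest is T (5).
From T: distances to unvisited — N=9, V=19. Nearest is N (9).
From N: distances to unvisited — V=14. Nearest is V (14).
Return V→D: 26.
Total = 9 + 6 + 13 + 5 + 9 + 14 + 26 = 82.

Nearest-neighbour total = 82 miles; route D → G → S → H → T → N → V → D.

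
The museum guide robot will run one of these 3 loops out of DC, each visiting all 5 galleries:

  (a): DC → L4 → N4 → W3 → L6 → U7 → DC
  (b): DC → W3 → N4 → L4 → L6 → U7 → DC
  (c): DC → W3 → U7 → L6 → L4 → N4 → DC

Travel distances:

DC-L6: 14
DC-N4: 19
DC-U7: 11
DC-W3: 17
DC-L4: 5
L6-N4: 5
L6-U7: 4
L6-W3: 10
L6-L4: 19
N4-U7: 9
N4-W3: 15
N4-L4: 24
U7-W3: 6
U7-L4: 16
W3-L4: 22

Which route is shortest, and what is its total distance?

(a): 5 + 24 + 15 + 10 + 4 + 11 = 69
(b): 17 + 15 + 24 + 19 + 4 + 11 = 90
(c): 17 + 6 + 4 + 19 + 24 + 19 = 89

Shortest is (a), total 69.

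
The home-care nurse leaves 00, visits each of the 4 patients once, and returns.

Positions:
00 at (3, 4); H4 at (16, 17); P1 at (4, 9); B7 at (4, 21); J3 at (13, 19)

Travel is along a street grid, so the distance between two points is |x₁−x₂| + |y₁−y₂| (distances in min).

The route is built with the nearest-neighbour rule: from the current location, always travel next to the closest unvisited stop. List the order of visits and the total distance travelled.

60 min along 00 → P1 → B7 → J3 → H4 → 00.

At 00 the remaining stops are P1 6, B7 18, J3 25, H4 26; go to P1.
At P1 the remaining stops are B7 12, J3 19, H4 20; go to B7.
At B7 the remaining stops are J3 11, H4 16; go to J3.
At J3 the remaining stops are H4 5; go to H4.
Return H4→00: 26.
Total = 6 + 12 + 11 + 5 + 26 = 60.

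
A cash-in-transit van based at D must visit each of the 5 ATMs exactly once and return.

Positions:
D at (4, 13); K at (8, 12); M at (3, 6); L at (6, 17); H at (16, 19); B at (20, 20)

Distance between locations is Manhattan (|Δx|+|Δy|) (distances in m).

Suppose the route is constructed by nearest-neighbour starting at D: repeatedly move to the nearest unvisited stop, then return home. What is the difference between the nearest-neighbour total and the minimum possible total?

Excess over optimum: 6 m.

From D: K=5, L=6, M=8, H=18, B=23 → choose K (5).
From K: L=7, M=11, H=15, B=20 → choose L (7).
From L: H=12, M=14, B=17 → choose H (12).
From H: B=5, M=26 → choose B (5).
From B: M=31 → choose M (31).
NN route D → K → L → H → B → M → D costs 68.
Optimal: D → M → K → H → B → L → D costs 62 (by enumerating all 60 distinct tours).
Excess = 68 − 62 = 6.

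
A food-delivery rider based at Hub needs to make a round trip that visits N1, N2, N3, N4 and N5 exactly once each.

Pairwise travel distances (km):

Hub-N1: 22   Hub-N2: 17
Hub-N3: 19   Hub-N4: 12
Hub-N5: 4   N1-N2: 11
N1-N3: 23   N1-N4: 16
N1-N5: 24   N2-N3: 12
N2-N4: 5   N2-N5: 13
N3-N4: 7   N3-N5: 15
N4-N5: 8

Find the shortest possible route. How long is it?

Minimum total distance: 64 km.

There are 60 distinct closed tours to check (reversals are equivalent).
Hub → N1 → N2 → N3 → N4 → N5 → Hub: 22+11+12+7+8+4 = 64
Hub → N1 → N2 → N3 → N5 → N4 → Hub: 22+11+12+15+8+12 = 80
Hub → N1 → N2 → N4 → N3 → N5 → Hub: 22+11+5+7+15+4 = 64
Hub → N1 → N2 → N4 → N5 → N3 → Hub: 22+11+5+8+15+19 = 80
Hub → N1 → N2 → N5 → N3 → N4 → Hub: 22+11+13+15+7+12 = 80
Hub → N1 → N2 → N5 → N4 → N3 → Hub: 22+11+13+8+7+19 = 80
Hub → N1 → N3 → N2 → N4 → N5 → Hub: 22+23+12+5+8+4 = 74
Hub → N1 → N3 → N2 → N5 → N4 → Hub: 22+23+12+13+8+12 = 90
Hub → N1 → N3 → N4 → N2 → N5 → Hub: 22+23+7+5+13+4 = 74
Hub → N1 → N3 → N4 → N5 → N2 → Hub: 22+23+7+8+13+17 = 90
Hub → N1 → N3 → N5 → N2 → N4 → Hub: 22+23+15+13+5+12 = 90
Hub → N1 → N3 → N5 → N4 → N2 → Hub: 22+23+15+8+5+17 = 90
Hub → N1 → N4 → N2 → N3 → N5 → Hub: 22+16+5+12+15+4 = 74
Hub → N1 → N4 → N2 → N5 → N3 → Hub: 22+16+5+13+15+19 = 90
… (46 more)
The minimum is 64.
One optimal route: Hub → N1 → N2 → N3 → N4 → N5 → Hub (or its reverse).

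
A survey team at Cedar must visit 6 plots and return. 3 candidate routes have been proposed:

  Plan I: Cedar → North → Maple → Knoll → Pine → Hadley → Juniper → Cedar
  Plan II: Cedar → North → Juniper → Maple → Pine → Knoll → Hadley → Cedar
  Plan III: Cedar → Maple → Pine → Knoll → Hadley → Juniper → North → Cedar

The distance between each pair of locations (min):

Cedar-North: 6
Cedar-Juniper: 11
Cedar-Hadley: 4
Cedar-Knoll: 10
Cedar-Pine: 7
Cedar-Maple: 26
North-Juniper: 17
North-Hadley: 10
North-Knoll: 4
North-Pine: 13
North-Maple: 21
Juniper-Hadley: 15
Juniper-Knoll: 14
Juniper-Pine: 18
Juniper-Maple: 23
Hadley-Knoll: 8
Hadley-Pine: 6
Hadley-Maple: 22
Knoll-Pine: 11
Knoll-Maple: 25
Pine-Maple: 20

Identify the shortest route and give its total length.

Plan I: 6 + 21 + 25 + 11 + 6 + 15 + 11 = 95
Plan II: 6 + 17 + 23 + 20 + 11 + 8 + 4 = 89
Plan III: 26 + 20 + 11 + 8 + 15 + 17 + 6 = 103

Shortest is Plan II, total 89 min.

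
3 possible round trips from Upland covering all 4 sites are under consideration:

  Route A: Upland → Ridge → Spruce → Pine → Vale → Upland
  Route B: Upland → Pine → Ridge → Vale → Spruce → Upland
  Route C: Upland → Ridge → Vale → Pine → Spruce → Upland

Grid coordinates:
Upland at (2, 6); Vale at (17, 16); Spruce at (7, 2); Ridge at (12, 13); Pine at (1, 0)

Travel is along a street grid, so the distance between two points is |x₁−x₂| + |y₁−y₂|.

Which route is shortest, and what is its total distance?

Route A: 17 + 16 + 8 + 32 + 25 = 98
Route B: 7 + 24 + 8 + 24 + 9 = 72
Route C: 17 + 8 + 32 + 8 + 9 = 74

72 — Route B is the shortest.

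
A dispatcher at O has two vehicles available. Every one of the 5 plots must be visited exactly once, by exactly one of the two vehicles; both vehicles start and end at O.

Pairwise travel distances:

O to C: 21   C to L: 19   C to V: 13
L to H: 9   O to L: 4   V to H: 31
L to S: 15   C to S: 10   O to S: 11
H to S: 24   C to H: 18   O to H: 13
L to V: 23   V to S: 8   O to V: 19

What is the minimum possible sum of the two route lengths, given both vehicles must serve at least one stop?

Check every non-empty split of the stops between the two vehicles; for each half take its own optimal tour:
  {C} + {L, V, H, S}: 42 + 63 = 105
  {L} + {C, V, H, S}: 8 + 63 = 71
  {C, L} + {V, H, S}: 44 + 63 = 107
  {V} + {C, L, H, S}: 38 + 52 = 90
  {C, V} + {L, H, S}: 53 + 48 = 101
  {L, V} + {C, H, S}: 46 + 52 = 98
  … (15 splits in total)
Best: vehicle 1 O → L → O = 8; vehicle 2 O → H → C → V → S → O = 63; combined 71.

Minimum combined distance: 71.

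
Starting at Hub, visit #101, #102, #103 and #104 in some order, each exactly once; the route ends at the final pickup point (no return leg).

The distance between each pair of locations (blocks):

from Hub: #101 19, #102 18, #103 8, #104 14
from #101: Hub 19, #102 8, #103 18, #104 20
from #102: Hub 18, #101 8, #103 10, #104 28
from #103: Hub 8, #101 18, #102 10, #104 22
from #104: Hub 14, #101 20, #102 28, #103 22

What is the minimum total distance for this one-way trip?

Minimum one-way distance = 46 blocks.

There are 4! = 24 possible orderings.
Hub - #101 - #102 - #103 - #104: 19+8+10+22 = 59
Hub - #101 - #102 - #104 - #103: 19+8+28+22 = 77
Hub - #101 - #103 - #102 - #104: 19+18+10+28 = 75
Hub - #101 - #103 - #104 - #102: 19+18+22+28 = 87
Hub - #101 - #104 - #102 - #103: 19+20+28+10 = 77
Hub - #101 - #104 - #103 - #102: 19+20+22+10 = 71
Hub - #102 - #101 - #103 - #104: 18+8+18+22 = 66
Hub - #102 - #101 - #104 - #103: 18+8+20+22 = 68
Hub - #102 - #103 - #101 - #104: 18+10+18+20 = 66
Hub - #102 - #103 - #104 - #101: 18+10+22+20 = 70
Hub - #102 - #104 - #101 - #103: 18+28+20+18 = 84
Hub - #102 - #104 - #103 - #101: 18+28+22+18 = 86
Hub - #103 - #101 - #102 - #104: 8+18+8+28 = 62
Hub - #103 - #101 - #104 - #102: 8+18+20+28 = 74
… (10 more)
Hub - #103 - #102 - #101 - #104: 8+10+8+20 = 46  ← best
The minimum is 46.
One shortest path: Hub → #103 → #102 → #101 → #104.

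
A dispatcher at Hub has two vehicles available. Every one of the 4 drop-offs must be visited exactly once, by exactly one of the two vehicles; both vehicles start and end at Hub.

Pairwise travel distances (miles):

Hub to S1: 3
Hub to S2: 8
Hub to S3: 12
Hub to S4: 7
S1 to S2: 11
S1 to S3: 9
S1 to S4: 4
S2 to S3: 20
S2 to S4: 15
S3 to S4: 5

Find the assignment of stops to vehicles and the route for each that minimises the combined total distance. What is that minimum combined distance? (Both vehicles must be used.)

40 miles — the smallest possible combined total.

Check every non-empty split of the stops between the two vehicles; for each half take its own optimal tour:
  {S1} + {S2, S3, S4}: 6 + 40 = 46
  {S2} + {S1, S3, S4}: 16 + 24 = 40
  {S1, S2} + {S3, S4}: 22 + 24 = 46
  {S3} + {S1, S2, S4}: 24 + 30 = 54
  {S1, S3} + {S2, S4}: 24 + 30 = 54
  {S2, S3} + {S1, S4}: 40 + 14 = 54
  … (7 splits in total)
Best: vehicle 1 Hub → S2 → Hub = 16; vehicle 2 Hub → S1 → S3 → S4 → Hub = 24; combined 40.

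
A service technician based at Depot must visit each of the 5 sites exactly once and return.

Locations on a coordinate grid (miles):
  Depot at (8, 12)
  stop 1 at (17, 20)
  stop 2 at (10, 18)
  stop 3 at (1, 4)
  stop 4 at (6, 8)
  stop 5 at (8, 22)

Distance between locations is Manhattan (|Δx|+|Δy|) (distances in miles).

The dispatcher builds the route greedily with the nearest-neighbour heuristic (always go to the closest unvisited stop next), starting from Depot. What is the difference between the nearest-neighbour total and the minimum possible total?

4 miles longer than the optimal tour.

From Depot: stop 4=6, stop 2=8, stop 5=10, stop 3=15, stop 1=17 → choose stop 4 (6).
From stop 4: stop 3=9, stop 2=14, stop 5=16, stop 1=23 → choose stop 3 (9).
From stop 3: stop 2=23, stop 5=25, stop 1=32 → choose stop 2 (23).
From stop 2: stop 5=6, stop 1=9 → choose stop 5 (6).
From stop 5: stop 1=11 → choose stop 1 (11).
NN route Depot → stop 4 → stop 3 → stop 2 → stop 5 → stop 1 → Depot costs 72.
Optimal: Depot → stop 2 → stop 1 → stop 5 → stop 3 → stop 4 → Depot costs 68 (by enumerating all 60 distinct tours).
Excess = 72 − 68 = 4.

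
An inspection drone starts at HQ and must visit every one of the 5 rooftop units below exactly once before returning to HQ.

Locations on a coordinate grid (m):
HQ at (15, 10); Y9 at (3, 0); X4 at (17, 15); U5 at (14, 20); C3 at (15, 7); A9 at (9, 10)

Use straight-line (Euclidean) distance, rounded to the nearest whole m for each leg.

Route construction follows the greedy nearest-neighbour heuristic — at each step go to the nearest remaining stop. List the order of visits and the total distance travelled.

64 m along HQ → C3 → A9 → X4 → U5 → Y9 → HQ.

At HQ the remaining stops are C3 3, X4 5, A9 6, U5 10, Y9 16; go to C3.
At C3 the remaining stops are A9 7, X4 8, U5 13, Y9 14; go to A9.
At A9 the remaining stops are X4 9, U5 11, Y9 12; go to X4.
At X4 the remaining stops are U5 6, Y9 21; go to U5.
At U5 the remaining stops are Y9 23; go to Y9.
Return Y9→HQ: 16.
Total = 3 + 7 + 9 + 6 + 23 + 16 = 64.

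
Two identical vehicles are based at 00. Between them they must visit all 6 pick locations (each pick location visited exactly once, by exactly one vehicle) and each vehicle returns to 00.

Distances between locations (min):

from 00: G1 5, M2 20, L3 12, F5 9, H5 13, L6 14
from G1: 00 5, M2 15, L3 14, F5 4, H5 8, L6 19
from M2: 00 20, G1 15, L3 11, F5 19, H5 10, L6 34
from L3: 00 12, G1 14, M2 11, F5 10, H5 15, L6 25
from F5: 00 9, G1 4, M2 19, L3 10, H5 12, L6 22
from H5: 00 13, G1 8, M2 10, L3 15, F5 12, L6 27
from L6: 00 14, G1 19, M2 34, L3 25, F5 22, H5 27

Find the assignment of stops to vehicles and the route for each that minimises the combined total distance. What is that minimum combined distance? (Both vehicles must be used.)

Check every non-empty split of the stops between the two vehicles; for each half take its own optimal tour:
  {G1} + {M2, L3, F5, H5, L6}: 10 + 80 = 90
  {M2} + {G1, L3, F5, H5, L6}: 40 + 74 = 114
  {G1, M2} + {L3, F5, H5, L6}: 40 + 74 = 114
  {L3} + {G1, M2, F5, H5, L6}: 24 + 78 = 102
  {G1, L3} + {M2, F5, H5, L6}: 31 + 78 = 109
  {M2, L3} + {G1, F5, H5, L6}: 43 + 61 = 104
  … (31 splits in total)
  {G1, M2, L3, F5, H5} + {L6}: 53 + 28 = 81  ← best
Best: vehicle 1 00 → G1 → F5 → L3 → M2 → H5 → 00 = 53; vehicle 2 00 → L6 → 00 = 28; combined 81.

Minimum combined distance: 81 min.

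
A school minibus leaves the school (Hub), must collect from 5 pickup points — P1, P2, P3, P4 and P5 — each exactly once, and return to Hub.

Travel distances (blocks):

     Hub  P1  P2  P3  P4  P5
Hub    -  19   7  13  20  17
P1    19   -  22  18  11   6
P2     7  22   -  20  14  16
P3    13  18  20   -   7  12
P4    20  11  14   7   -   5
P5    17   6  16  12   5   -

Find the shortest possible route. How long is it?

Minimum total distance: 60 blocks.

Hub-P1-P2-P3-P4-P5-Hub: 19+22+20+7+5+17 = 90
Hub-P1-P2-P3-P5-P4-Hub: 19+22+20+12+5+20 = 98
Hub-P1-P2-P4-P3-P5-Hub: 19+22+14+7+12+17 = 91
Hub-P1-P2-P4-P5-P3-Hub: 19+22+14+5+12+13 = 85
Hub-P1-P2-P5-P3-P4-Hub: 19+22+16+12+7+20 = 96
Hub-P1-P2-P5-P4-P3-Hub: 19+22+16+5+7+13 = 82
Hub-P1-P3-P2-P4-P5-Hub: 19+18+20+14+5+17 = 93
Hub-P1-P3-P2-P5-P4-Hub: 19+18+20+16+5+20 = 98
Hub-P1-P3-P4-P2-P5-Hub: 19+18+7+14+16+17 = 91
Hub-P1-P3-P4-P5-P2-Hub: 19+18+7+5+16+7 = 72
Hub-P1-P3-P5-P2-P4-Hub: 19+18+12+16+14+20 = 99
Hub-P1-P3-P5-P4-P2-Hub: 19+18+12+5+14+7 = 75
Hub-P1-P4-P2-P3-P5-Hub: 19+11+14+20+12+17 = 93
Hub-P1-P4-P2-P5-P3-Hub: 19+11+14+16+12+13 = 85
… (46 more)
Hub-P2-P1-P5-P4-P3-Hub: 7+22+6+5+7+13 = 60  ← best
The minimum is 60.
One optimal route: Hub → P2 → P1 → P5 → P4 → P3 → Hub (or its reverse).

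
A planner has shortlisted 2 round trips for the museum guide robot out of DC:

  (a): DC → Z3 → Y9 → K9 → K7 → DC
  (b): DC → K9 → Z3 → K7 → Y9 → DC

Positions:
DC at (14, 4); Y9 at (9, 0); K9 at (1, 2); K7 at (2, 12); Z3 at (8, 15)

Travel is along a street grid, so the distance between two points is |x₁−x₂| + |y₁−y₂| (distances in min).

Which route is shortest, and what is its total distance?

72 min — (b) is the shortest.

(a): 17 + 16 + 10 + 11 + 20 = 74
(b): 15 + 20 + 9 + 19 + 9 = 72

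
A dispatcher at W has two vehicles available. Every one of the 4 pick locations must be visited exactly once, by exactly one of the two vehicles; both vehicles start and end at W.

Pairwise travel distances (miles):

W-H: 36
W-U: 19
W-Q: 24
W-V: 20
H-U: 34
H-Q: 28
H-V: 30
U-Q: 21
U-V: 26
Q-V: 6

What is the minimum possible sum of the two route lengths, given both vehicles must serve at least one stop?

Check every non-empty split of the stops between the two vehicles; for each half take its own optimal tour:
  {H} + {U, Q, V}: 72 + 66 = 138
  {U} + {H, Q, V}: 38 + 90 = 128
  {H, U} + {Q, V}: 89 + 50 = 139
  {Q} + {H, U, V}: 48 + 103 = 151
  {H, Q} + {U, V}: 88 + 65 = 153
  {U, Q} + {H, V}: 64 + 86 = 150
  … (7 splits in total)
Best: vehicle 1 W → U → W = 38; vehicle 2 W → H → Q → V → W = 90; combined 128.

Minimum combined distance: 128 miles.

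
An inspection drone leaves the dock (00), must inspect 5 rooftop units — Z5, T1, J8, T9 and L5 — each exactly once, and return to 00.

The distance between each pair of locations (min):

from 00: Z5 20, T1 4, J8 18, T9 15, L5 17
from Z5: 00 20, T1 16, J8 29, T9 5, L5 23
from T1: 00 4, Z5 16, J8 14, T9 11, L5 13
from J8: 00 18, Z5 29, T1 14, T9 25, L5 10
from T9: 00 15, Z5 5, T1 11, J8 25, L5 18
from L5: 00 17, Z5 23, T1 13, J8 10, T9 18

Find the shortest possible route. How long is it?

There are 60 distinct closed tours to check (reversals are equivalent).
00→Z5→T1→J8→T9→L5→00: 20+16+14+25+18+17 = 110
00→Z5→T1→J8→L5→T9→00: 20+16+14+10+18+15 = 93
00→Z5→T1→T9→J8→L5→00: 20+16+11+25+10+17 = 99
00→Z5→T1→T9→L5→J8→00: 20+16+11+18+10+18 = 93
00→Z5→T1→L5→J8→T9→00: 20+16+13+10+25+15 = 99
00→Z5→T1→L5→T9→J8→00: 20+16+13+18+25+18 = 110
00→Z5→J8→T1→T9→L5→00: 20+29+14+11+18+17 = 109
00→Z5→J8→T1→L5→T9→00: 20+29+14+13+18+15 = 109
00→Z5→J8→T9→T1→L5→00: 20+29+25+11+13+17 = 115
00→Z5→J8→T9→L5→T1→00: 20+29+25+18+13+4 = 109
00→Z5→J8→L5→T1→T9→00: 20+29+10+13+11+15 = 98
00→Z5→J8→L5→T9→T1→00: 20+29+10+18+11+4 = 92
00→Z5→T9→T1→J8→L5→00: 20+5+11+14+10+17 = 77
00→Z5→T9→T1→L5→J8→00: 20+5+11+13+10+18 = 77
… (46 more)
00→Z5→T9→L5→J8→T1→00: 20+5+18+10+14+4 = 71  ← best
The minimum is 71.
One optimal route: 00 → Z5 → T9 → L5 → J8 → T1 → 00 (or its reverse).

71 min — the shortest possible round trip.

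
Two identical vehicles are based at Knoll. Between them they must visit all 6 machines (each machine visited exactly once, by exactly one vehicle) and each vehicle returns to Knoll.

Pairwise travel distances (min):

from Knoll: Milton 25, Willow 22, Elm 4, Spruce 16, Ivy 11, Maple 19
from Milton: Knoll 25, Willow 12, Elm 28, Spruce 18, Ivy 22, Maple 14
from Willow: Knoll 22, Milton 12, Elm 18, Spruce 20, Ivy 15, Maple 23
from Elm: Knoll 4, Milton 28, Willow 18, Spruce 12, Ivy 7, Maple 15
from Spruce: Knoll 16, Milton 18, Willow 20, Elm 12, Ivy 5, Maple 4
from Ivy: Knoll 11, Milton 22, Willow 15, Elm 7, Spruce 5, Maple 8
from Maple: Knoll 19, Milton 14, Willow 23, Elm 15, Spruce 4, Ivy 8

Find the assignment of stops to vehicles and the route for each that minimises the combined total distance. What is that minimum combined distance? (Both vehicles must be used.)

Minimum combined distance: 76 min.

Check every non-empty split of the stops between the two vehicles; for each half take its own optimal tour:
  {Milton} + {Willow, Elm, Spruce, Ivy, Maple}: 50 + 65 = 115
  {Willow} + {Milton, Elm, Spruce, Ivy, Maple}: 44 + 59 = 103
  {Milton, Willow} + {Elm, Spruce, Ivy, Maple}: 59 + 39 = 98
  {Elm} + {Milton, Willow, Spruce, Ivy, Maple}: 8 + 68 = 76
  {Milton, Elm} + {Willow, Spruce, Ivy, Maple}: 57 + 65 = 122
  {Willow, Elm} + {Milton, Spruce, Ivy, Maple}: 44 + 59 = 103
  … (31 splits in total)
Best: vehicle 1 Knoll → Elm → Knoll = 8; vehicle 2 Knoll → Willow → Milton → Maple → Spruce → Ivy → Knoll = 68; combined 76.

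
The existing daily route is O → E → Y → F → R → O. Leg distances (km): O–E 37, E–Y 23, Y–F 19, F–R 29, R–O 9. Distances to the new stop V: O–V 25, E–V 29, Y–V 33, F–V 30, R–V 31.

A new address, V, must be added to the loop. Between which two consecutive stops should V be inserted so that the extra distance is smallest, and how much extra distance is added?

Insertion cost between consecutive stops i–j is d(i,V) + d(V,j) − d(i,j):
  between O and E: 25 + 29 − 37 = 17
  between E and Y: 29 + 33 − 23 = 39
  between Y and F: 33 + 30 − 19 = 44
  between F and R: 30 + 31 − 29 = 32
  between R and O: 31 + 25 − 9 = 47
Cheapest insertion is between O and E, adding 17.
New total = 117 + 17 = 134.

Adding 17 km by placing V on the O–E leg.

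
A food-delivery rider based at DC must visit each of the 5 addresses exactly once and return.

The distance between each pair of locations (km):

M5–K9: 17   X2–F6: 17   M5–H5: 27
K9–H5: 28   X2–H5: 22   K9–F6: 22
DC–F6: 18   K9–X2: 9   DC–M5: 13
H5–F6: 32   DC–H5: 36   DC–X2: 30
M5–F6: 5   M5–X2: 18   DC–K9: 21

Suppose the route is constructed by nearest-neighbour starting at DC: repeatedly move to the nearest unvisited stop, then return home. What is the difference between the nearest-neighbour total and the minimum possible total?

DC: M5=13, F6=18, K9=21, X2=30, H5=36 ⇒ M5
M5: F6=5, K9=17, X2=18, H5=27 ⇒ F6
F6: X2=17, K9=22, H5=32 ⇒ X2
X2: K9=9, H5=22 ⇒ K9
K9: H5=28 ⇒ H5
NN route DC → M5 → F6 → X2 → K9 → H5 → DC costs 108.
Optimal: DC → M5 → F6 → H5 → X2 → K9 → DC costs 102 (by enumerating all 60 distinct tours).
Excess = 108 − 102 = 6.

6 km longer than the optimal tour.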